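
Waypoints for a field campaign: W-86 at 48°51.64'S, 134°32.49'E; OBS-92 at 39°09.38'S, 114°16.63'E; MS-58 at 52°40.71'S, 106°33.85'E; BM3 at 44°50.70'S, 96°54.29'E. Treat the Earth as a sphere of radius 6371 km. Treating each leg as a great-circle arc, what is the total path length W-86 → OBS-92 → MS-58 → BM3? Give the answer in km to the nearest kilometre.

4673 km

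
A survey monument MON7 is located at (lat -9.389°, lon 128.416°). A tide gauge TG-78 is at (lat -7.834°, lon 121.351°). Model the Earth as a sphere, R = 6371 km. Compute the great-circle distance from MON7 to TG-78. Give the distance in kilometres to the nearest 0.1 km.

795.7 km

Δφ = 1.5550°,  Δλ = -7.0650°
a = sin²(Δφ/2) + cos φ₁ cos φ₂ sin²(Δλ/2) = 0.003895
c = 2·arcsin(√a) = 0.124896 rad = 7.1560°
d = R·c = 6371 × 0.124896 = 795.7 km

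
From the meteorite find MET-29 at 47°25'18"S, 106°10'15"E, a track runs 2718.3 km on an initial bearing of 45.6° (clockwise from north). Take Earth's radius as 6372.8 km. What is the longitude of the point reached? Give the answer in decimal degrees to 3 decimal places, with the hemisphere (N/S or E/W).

MET-29: φ = -47.42167°, λ = +106.17083°
δ = d/R = 2718.3/6372.8 = 0.426547 rad
φ₂ = arcsin(sin φ₁ cos δ + cos φ₁ sin δ cos θ)
   = arcsin(-0.73635·0.91040 + 0.67660·0.41373·0.69966) = -28.32809°
λ₂ = λ₁ + atan2(sin θ sin δ cos φ₁, cos δ − sin φ₁ sin φ₂) = 125.79289°

125.793°E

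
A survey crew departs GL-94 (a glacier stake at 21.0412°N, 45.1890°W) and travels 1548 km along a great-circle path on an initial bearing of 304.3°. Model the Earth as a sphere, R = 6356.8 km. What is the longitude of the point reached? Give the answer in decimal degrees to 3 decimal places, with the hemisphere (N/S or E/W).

58.274°W

δ = d/R = 1548/6356.8 = 0.243519 rad
φ₂ = arcsin(sin φ₁ cos δ + cos φ₁ sin δ cos θ)
   = arcsin(0.35904·0.97050 + 0.93332·0.24112·0.56353) = 28.37647°
λ₂ = λ₁ + atan2(sin θ sin δ cos φ₁, cos δ − sin φ₁ sin φ₂) = -58.27364°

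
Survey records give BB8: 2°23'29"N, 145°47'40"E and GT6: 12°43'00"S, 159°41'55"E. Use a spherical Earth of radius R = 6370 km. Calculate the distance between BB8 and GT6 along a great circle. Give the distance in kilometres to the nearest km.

BB8: φ = +2.39139°, λ = +145.79444°
GT6: φ = -12.71667°, λ = +159.69861°
Δφ = -15.1081°,  Δλ = 13.9042°
a = sin²(Δφ/2) + cos φ₁ cos φ₂ sin²(Δλ/2) = 0.031561
c = 2·arcsin(√a) = 0.357203 rad = 20.4662°
d = R·c = 6370 × 0.357203 = 2275.4 km

2275 km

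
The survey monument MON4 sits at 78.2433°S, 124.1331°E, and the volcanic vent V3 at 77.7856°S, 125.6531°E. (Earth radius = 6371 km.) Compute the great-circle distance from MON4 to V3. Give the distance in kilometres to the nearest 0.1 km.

61.8 km

Δφ = 0.4577°,  Δλ = 1.5200°
a = sin²(Δφ/2) + cos φ₁ cos φ₂ sin²(Δλ/2) = 0.000024
c = 2·arcsin(√a) = 0.009703 rad = 0.5560°
d = R·c = 6371 × 0.009703 = 61.8 km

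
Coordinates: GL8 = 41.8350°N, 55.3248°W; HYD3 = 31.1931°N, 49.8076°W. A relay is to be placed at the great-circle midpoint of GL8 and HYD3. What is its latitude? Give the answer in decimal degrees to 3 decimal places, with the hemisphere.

Bx = cos φ₂ cos Δλ = 0.851464,  By = cos φ₂ sin Δλ = 0.082245
φₘ = atan2(sin φ₁ + sin φ₂, √((cos φ₁ + Bx)² + By²)) = 36.54567°
λₘ = λ₁ + atan2(By, cos φ₁ + Bx) = -52.37584°

36.546°N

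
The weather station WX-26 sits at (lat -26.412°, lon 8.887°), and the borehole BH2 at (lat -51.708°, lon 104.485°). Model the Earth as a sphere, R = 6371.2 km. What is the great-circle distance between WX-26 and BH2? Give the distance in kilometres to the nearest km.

8100 km

Δφ = -25.2960°,  Δλ = 95.5980°
a = sin²(Δφ/2) + cos φ₁ cos φ₂ sin²(Δλ/2) = 0.352507
c = 2·arcsin(√a) = 1.271355 rad = 72.8432°
d = R·c = 6371.2 × 1.271355 = 8100.1 km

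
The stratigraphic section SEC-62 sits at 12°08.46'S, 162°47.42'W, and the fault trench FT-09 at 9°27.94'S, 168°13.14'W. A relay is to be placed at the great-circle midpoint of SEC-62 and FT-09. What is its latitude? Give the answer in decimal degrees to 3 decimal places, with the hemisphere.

10.815°S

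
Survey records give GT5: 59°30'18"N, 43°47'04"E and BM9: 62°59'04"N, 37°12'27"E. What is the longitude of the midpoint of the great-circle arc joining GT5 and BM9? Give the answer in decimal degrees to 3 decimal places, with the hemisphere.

40.678°E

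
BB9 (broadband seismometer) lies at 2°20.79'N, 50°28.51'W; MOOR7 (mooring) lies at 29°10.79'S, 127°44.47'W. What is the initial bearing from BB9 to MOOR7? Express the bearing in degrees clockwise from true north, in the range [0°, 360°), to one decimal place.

239.8°

BB9: φ = +2.34650°, λ = -50.47517°
MOOR7: φ = -29.17983°, λ = -127.74117°
Δλ = -77.2660°
y = sin Δλ · cos φ₂ = -0.851619
x = cos φ₁ sin φ₂ − sin φ₁ cos φ₂ cos Δλ = -0.495023
θ = atan2(y, x) = -120.1683° → 239.8317° (mod 360°)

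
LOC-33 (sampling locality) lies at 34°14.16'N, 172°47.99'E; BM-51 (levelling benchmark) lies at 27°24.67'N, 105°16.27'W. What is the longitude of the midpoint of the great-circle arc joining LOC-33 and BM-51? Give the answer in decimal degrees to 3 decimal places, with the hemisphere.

144.466°W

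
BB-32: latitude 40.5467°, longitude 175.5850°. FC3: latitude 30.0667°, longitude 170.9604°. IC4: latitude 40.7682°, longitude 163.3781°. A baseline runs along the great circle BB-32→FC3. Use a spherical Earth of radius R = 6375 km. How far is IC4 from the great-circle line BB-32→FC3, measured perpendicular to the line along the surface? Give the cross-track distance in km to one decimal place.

δ₁₃ = central angle BB-32→IC4 = 0.161540 rad  (haversine)
θ₁₃ = bearing BB-32→IC4 = 275.350°,  θ₁₂ = bearing BB-32→FC3 = 201.183°
dₓₜ = R·arcsin(sin δ₁₃ · sin(θ₁₃ − θ₁₂)) = 6375·arcsin(0.16084·sin(74.168°)) = 990.427 km
|dₓₜ| = 990.427 km

990.4 km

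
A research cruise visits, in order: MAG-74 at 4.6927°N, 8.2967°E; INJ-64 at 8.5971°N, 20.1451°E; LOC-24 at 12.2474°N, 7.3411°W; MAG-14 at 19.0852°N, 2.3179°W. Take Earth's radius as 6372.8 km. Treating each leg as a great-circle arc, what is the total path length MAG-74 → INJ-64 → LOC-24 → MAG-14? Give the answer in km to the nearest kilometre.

MAG-74→INJ-64: c = 0.216369 rad, d = 1378.88 km
INJ-64→LOC-24: c = 0.475854 rad, d = 3032.52 km
LOC-24→MAG-14: c = 0.146142 rad, d = 931.34 km
Total = 1378.88 + 3032.52 + 931.34 = 5342.74 km

5343 km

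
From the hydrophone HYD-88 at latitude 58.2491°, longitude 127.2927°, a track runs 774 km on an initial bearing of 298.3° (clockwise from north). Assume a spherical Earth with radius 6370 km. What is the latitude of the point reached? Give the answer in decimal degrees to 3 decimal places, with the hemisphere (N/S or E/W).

60.964°N

δ = d/R = 774/6370 = 0.121507 rad
φ₂ = arcsin(sin φ₁ cos δ + cos φ₁ sin δ cos θ)
   = arcsin(0.85034·0.99263 + 0.52623·0.12121·0.47409) = 60.96381°
λ₂ = λ₁ + atan2(sin θ sin δ cos φ₁, cos δ − sin φ₁ sin φ₂) = 114.59074°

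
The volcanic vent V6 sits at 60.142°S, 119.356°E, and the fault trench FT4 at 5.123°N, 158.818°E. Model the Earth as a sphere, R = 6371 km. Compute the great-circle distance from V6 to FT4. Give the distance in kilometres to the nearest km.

Δφ = 65.2650°,  Δλ = 39.4620°
a = sin²(Δφ/2) + cos φ₁ cos φ₂ sin²(Δλ/2) = 0.347306
c = 2·arcsin(√a) = 1.260450 rad = 72.2185°
d = R·c = 6371 × 1.260450 = 8030.3 km

8030 km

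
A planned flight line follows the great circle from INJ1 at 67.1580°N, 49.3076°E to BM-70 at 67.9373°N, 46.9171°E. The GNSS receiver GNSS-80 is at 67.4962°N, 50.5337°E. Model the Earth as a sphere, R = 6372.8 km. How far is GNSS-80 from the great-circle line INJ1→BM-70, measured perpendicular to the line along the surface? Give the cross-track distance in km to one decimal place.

δ₁₃ = central angle INJ1→GNSS-80 = 0.010143 rad  (haversine)
θ₁₃ = bearing INJ1→GNSS-80 = 53.849°,  θ₁₂ = bearing INJ1→BM-70 = 311.584°
dₓₜ = R·arcsin(sin δ₁₃ · sin(θ₁₃ − θ₁₂)) = 6372.8·arcsin(0.01014·sin(-257.735°)) = 63.164 km
|dₓₜ| = 63.164 km

63.2 km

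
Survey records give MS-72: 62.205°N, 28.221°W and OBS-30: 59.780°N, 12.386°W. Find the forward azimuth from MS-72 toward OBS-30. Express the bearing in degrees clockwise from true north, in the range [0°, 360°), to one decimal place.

100.5°

Δλ = 15.8350°
y = sin Δλ · cos φ₂ = 0.137340
x = cos φ₁ sin φ₂ − sin φ₁ cos φ₂ cos Δλ = -0.025415
θ = atan2(y, x) = 100.4841° → 100.4841° (mod 360°)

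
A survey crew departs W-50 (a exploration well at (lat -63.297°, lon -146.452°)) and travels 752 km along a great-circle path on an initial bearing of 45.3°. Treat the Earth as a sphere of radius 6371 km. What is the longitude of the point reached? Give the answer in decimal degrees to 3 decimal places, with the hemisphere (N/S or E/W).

137.312°W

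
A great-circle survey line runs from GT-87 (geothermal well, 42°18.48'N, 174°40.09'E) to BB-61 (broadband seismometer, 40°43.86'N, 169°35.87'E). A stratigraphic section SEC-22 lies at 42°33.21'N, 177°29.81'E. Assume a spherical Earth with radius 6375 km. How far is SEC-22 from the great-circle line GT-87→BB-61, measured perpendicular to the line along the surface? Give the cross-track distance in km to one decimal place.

GT-87: φ = +42.30800°, λ = +174.66817°
BB-61: φ = +40.73100°, λ = +169.59783°
SEC-22: φ = +42.55350°, λ = +177.49683°
δ₁₃ = central angle GT-87→SEC-22 = 0.036689 rad  (haversine)
θ₁₃ = bearing GT-87→SEC-22 = 82.341°,  θ₁₂ = bearing GT-87→BB-61 = 249.137°
dₓₜ = R·arcsin(sin δ₁₃ · sin(θ₁₃ − θ₁₂)) = 6375·arcsin(0.03668·sin(-166.796°)) = -53.412 km
|dₓₜ| = 53.412 km

53.4 km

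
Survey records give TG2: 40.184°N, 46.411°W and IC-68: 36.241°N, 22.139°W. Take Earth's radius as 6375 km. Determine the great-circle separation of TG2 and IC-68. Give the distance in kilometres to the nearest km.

Δφ = -3.9430°,  Δλ = 24.2720°
a = sin²(Δφ/2) + cos φ₁ cos φ₂ sin²(Δλ/2) = 0.028417
c = 2·arcsin(√a) = 0.338765 rad = 19.4098°
d = R·c = 6375 × 0.338765 = 2159.6 km

2160 km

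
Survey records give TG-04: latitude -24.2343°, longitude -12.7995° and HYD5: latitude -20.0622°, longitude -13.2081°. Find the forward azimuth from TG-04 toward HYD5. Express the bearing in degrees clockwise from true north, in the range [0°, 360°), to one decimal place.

Δλ = -0.4086°
y = sin Δλ · cos φ₂ = -0.006699
x = cos φ₁ sin φ₂ − sin φ₁ cos φ₂ cos Δλ = 0.072743
θ = atan2(y, x) = -5.2613° → 354.7387° (mod 360°)

354.7°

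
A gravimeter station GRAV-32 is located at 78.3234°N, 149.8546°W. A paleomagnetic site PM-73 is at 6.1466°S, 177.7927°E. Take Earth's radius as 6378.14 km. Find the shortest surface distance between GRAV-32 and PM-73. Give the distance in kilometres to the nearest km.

Δφ = -84.4700°,  Δλ = -32.3527°
a = sin²(Δφ/2) + cos φ₁ cos φ₂ sin²(Δλ/2) = 0.467435
c = 2·arcsin(√a) = 1.505619 rad = 86.2656°
d = R·c = 6378.14 × 1.505619 = 9603.1 km

9603 km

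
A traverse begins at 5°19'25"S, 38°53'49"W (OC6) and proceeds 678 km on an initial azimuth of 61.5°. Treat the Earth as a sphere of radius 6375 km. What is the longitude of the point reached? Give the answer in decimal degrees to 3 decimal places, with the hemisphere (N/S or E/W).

33.539°W

OC6: φ = -5.32361°, λ = -38.89694°
δ = d/R = 678/6375 = 0.106353 rad
φ₂ = arcsin(sin φ₁ cos δ + cos φ₁ sin δ cos θ)
   = arcsin(-0.09278·0.99435 + 0.99569·0.10615·0.47716) = -2.39701°
λ₂ = λ₁ + atan2(sin θ sin δ cos φ₁, cos δ − sin φ₁ sin φ₂) = -33.53941°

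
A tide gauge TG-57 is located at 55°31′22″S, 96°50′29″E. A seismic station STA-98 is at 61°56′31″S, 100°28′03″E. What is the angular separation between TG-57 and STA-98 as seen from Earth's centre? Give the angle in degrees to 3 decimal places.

6.687°

TG-57: φ = -55.52278°, λ = +96.84139°
STA-98: φ = -61.94194°, λ = +100.46750°
Δφ = -6.4192°,  Δλ = 3.6261°
a = sin²(Δφ/2) + cos φ₁ cos φ₂ sin²(Δλ/2) = 0.003401
c = 2·arcsin(√a) = 0.116707 rad = 6.6868°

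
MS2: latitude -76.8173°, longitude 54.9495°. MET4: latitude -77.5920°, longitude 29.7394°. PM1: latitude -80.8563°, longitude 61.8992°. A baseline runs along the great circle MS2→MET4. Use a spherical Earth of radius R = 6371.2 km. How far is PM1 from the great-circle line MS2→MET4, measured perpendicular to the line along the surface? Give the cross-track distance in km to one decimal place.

δ₁₃ = central angle MS2→PM1 = 0.074178 rad  (haversine)
θ₁₃ = bearing MS2→PM1 = 164.963°,  θ₁₂ = bearing MS2→MET4 = 249.925°
dₓₜ = R·arcsin(sin δ₁₃ · sin(θ₁₃ − θ₁₂)) = 6371.2·arcsin(0.07411·sin(-84.962°)) = -470.774 km
|dₓₜ| = 470.774 km

470.8 km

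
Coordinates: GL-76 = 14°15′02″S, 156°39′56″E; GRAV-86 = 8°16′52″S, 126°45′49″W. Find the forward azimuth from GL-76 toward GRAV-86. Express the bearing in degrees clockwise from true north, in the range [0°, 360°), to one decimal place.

94.9°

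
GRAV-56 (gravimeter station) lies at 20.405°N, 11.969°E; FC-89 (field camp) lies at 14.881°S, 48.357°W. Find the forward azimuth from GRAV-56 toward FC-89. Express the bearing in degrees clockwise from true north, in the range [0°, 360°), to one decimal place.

244.1°

Δλ = -60.3260°
y = sin Δλ · cos φ₂ = -0.839716
x = cos φ₁ sin φ₂ − sin φ₁ cos φ₂ cos Δλ = -0.407515
θ = atan2(y, x) = -115.8873° → 244.1127° (mod 360°)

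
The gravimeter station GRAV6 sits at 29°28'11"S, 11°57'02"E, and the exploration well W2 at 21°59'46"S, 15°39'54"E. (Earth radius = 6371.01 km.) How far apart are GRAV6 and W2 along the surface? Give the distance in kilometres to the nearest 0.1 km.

GRAV6: φ = -29.46972°, λ = +11.95056°
W2: φ = -21.99611°, λ = +15.66500°
Δφ = 7.4736°,  Δλ = 3.7144°
a = sin²(Δφ/2) + cos φ₁ cos φ₂ sin²(Δλ/2) = 0.005095
c = 2·arcsin(√a) = 0.142886 rad = 8.1868°
d = R·c = 6371.01 × 0.142886 = 910.3 km

910.3 km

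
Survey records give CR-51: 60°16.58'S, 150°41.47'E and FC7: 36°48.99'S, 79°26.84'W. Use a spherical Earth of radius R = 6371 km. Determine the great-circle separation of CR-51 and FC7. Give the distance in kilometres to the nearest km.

CR-51: φ = -60.27633°, λ = +150.69117°
FC7: φ = -36.81650°, λ = -79.44733°
Δφ = 23.4598°,  Δλ = 129.8615°
a = sin²(Δφ/2) + cos φ₁ cos φ₂ sin²(Δλ/2) = 0.366999
c = 2·arcsin(√a) = 1.301553 rad = 74.5735°
d = R·c = 6371 × 1.301553 = 8292.2 km

8292 km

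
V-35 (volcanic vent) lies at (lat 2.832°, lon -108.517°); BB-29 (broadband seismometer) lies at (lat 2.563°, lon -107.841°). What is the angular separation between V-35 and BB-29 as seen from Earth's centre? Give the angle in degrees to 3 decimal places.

0.727°

Δφ = -0.2690°,  Δλ = 0.6760°
a = sin²(Δφ/2) + cos φ₁ cos φ₂ sin²(Δλ/2) = 0.000040
c = 2·arcsin(√a) = 0.012686 rad = 0.7269°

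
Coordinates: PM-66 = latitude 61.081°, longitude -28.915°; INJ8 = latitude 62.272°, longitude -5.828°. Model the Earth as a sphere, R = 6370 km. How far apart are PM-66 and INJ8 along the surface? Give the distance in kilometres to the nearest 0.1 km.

Δφ = 1.1910°,  Δλ = 23.0870°
a = sin²(Δφ/2) + cos φ₁ cos φ₂ sin²(Δλ/2) = 0.009118
c = 2·arcsin(√a) = 0.191266 rad = 10.9588°
d = R·c = 6370 × 0.191266 = 1218.4 km

1218.4 km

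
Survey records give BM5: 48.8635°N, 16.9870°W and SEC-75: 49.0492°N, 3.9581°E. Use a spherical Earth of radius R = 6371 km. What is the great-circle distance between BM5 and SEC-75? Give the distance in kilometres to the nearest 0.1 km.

Δφ = 0.1857°,  Δλ = 20.9451°
a = sin²(Δφ/2) + cos φ₁ cos φ₂ sin²(Δλ/2) = 0.014248
c = 2·arcsin(√a) = 0.239297 rad = 13.7107°
d = R·c = 6371 × 0.239297 = 1524.6 km

1524.6 km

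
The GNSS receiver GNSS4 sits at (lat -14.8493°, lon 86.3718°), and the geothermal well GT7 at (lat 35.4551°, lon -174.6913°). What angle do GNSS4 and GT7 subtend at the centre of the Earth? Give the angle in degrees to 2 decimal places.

Δφ = 50.3044°,  Δλ = 98.9369°
a = sin²(Δφ/2) + cos φ₁ cos φ₂ sin²(Δλ/2) = 0.635486
c = 2·arcsin(√a) = 1.845199 rad = 105.7221°

105.72°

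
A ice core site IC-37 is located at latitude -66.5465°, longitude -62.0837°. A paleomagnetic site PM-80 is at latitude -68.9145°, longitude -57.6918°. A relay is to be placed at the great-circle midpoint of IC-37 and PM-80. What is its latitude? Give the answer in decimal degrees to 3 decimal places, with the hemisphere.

Bx = cos φ₂ cos Δλ = 0.358704,  By = cos φ₂ sin Δλ = 0.027550
φₘ = atan2(sin φ₁ + sin φ₂, √((cos φ₁ + Bx)² + By²)) = -67.74522°
λₘ = λ₁ + atan2(By, cos φ₁ + Bx) = -59.99863°

67.745°S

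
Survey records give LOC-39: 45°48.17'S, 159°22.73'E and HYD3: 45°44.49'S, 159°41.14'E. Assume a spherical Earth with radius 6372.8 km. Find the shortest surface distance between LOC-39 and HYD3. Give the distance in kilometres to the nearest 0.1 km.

LOC-39: φ = -45.80283°, λ = +159.37883°
HYD3: φ = -45.74150°, λ = +159.68567°
Δφ = 0.0613°,  Δλ = 0.3068°
a = sin²(Δφ/2) + cos φ₁ cos φ₂ sin²(Δλ/2) = 0.000004
c = 2·arcsin(√a) = 0.003886 rad = 0.2226°
d = R·c = 6372.8 × 0.003886 = 24.8 km

24.8 km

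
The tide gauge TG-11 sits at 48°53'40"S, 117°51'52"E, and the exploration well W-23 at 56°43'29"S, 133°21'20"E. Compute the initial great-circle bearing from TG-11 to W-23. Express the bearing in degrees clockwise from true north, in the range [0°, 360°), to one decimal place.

TG-11: φ = -48.89444°, λ = +117.86444°
W-23: φ = -56.72472°, λ = +133.35556°
Δλ = 15.4911°
y = sin Δλ · cos φ₂ = 0.146542
x = cos φ₁ sin φ₂ − sin φ₁ cos φ₂ cos Δλ = -0.151258
θ = atan2(y, x) = 135.9073° → 135.9073° (mod 360°)

135.9°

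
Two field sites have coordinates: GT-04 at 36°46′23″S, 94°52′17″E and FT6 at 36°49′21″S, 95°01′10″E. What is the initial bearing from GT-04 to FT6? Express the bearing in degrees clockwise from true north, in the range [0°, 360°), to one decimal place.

112.7°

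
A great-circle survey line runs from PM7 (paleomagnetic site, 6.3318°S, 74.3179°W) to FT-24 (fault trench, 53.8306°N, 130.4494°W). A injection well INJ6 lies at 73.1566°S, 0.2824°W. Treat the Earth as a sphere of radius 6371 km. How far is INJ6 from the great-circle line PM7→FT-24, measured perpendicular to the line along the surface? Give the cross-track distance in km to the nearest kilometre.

δ₁₃ = central angle PM7→INJ6 = 1.384965 rad  (haversine)
θ₁₃ = bearing PM7→INJ6 = 163.533°,  θ₁₂ = bearing PM7→FT-24 = 329.701°
dₓₜ = R·arcsin(sin δ₁₃ · sin(θ₁₃ − θ₁₂)) = 6371·arcsin(0.98278·sin(-166.168°)) = -1511.064 km
|dₓₜ| = 1511.064 km

1511 km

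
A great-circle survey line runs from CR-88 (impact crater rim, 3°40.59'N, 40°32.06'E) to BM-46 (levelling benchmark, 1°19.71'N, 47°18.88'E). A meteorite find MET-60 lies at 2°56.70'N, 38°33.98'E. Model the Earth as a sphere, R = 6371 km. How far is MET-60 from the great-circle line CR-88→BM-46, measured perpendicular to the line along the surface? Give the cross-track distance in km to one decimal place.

147.7 km

CR-88: φ = +3.67650°, λ = +40.53433°
BM-46: φ = +1.32850°, λ = +47.31467°
MET-60: φ = +2.94500°, λ = +38.56633°
δ₁₃ = central angle CR-88→MET-60 = 0.036590 rad  (haversine)
θ₁₃ = bearing CR-88→MET-60 = 249.638°,  θ₁₂ = bearing CR-88→BM-46 = 108.947°
dₓₜ = R·arcsin(sin δ₁₃ · sin(θ₁₃ − θ₁₂)) = 6371·arcsin(0.03658·sin(140.690°)) = 147.663 km
|dₓₜ| = 147.663 km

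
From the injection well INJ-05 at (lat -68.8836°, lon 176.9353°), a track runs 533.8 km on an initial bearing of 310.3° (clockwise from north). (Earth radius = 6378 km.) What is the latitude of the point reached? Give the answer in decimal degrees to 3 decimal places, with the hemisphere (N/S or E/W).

δ = d/R = 533.8/6378 = 0.083694 rad
φ₂ = arcsin(sin φ₁ cos δ + cos φ₁ sin δ cos θ)
   = arcsin(-0.93285·0.99650 + 0.36026·0.08360·0.64679) = -65.52001°
λ₂ = λ₁ + atan2(sin θ sin δ cos φ₁, cos δ − sin φ₁ sin φ₂) = 168.08456°

65.520°S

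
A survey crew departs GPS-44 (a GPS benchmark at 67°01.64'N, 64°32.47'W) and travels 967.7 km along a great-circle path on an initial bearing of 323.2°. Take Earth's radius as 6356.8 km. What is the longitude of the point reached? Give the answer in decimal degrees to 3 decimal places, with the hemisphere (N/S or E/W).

GPS-44: φ = +67.02733°, λ = -64.54117°
δ = d/R = 967.7/6356.8 = 0.152231 rad
φ₂ = arcsin(sin φ₁ cos δ + cos φ₁ sin δ cos θ)
   = arcsin(0.92069·0.98844 + 0.39029·0.15164·0.80073) = 73.22292°
λ₂ = λ₁ + atan2(sin θ sin δ cos φ₁, cos δ − sin φ₁ sin φ₂) = -82.88391°

82.884°W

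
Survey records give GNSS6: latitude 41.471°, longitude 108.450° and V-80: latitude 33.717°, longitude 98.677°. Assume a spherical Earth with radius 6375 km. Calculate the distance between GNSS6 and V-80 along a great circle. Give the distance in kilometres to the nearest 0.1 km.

1217.7 km

Δφ = -7.7540°,  Δλ = -9.7730°
a = sin²(Δφ/2) + cos φ₁ cos φ₂ sin²(Δλ/2) = 0.009094
c = 2·arcsin(√a) = 0.191016 rad = 10.9444°
d = R·c = 6375 × 0.191016 = 1217.7 km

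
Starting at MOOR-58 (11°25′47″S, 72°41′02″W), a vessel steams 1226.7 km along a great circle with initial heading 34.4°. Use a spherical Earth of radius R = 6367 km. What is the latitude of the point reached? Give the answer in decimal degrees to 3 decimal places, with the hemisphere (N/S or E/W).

2.272°S

MOOR-58: φ = -11.42972°, λ = -72.68389°
δ = d/R = 1226.7/6367 = 0.192665 rad
φ₂ = arcsin(sin φ₁ cos δ + cos φ₁ sin δ cos θ)
   = arcsin(-0.19817·0.98150 + 0.98017·0.19148·0.82511) = -2.27199°
λ₂ = λ₁ + atan2(sin θ sin δ cos φ₁, cos δ − sin φ₁ sin φ₂) = -66.46872°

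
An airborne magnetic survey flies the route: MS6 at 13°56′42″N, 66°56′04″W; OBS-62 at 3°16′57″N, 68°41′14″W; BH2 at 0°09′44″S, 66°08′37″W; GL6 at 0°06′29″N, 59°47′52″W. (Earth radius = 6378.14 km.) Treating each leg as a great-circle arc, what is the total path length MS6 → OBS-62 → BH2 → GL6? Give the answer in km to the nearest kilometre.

MS6: φ = +13.94500°, λ = -66.93444°
OBS-62: φ = +3.28250°, λ = -68.68722°
BH2: φ = -0.16222°, λ = -66.14361°
GL6: φ = +0.10806°, λ = -59.79778°
MS6→OBS-62: c = 0.188530 rad, d = 1202.47 km
OBS-62→BH2: c = 0.074722 rad, d = 476.59 km
BH2→GL6: c = 0.110856 rad, d = 707.05 km
Total = 1202.47 + 476.59 + 707.05 = 2386.12 km

2386 km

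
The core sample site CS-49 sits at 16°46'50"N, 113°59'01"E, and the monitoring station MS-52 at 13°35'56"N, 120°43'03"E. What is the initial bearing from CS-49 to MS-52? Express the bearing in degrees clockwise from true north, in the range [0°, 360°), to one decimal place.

115.2°

CS-49: φ = +16.78056°, λ = +113.98361°
MS-52: φ = +13.59889°, λ = +120.71750°
Δλ = 6.7339°
y = sin Δλ · cos φ₂ = 0.113971
x = cos φ₁ sin φ₂ − sin φ₁ cos φ₂ cos Δλ = -0.053566
θ = atan2(y, x) = 115.1735° → 115.1735° (mod 360°)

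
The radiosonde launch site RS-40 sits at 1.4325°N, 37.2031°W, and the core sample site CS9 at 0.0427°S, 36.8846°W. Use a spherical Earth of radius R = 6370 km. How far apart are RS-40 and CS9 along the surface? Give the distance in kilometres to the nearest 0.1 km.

167.8 km

Δφ = -1.4752°,  Δλ = 0.3185°
a = sin²(Δφ/2) + cos φ₁ cos φ₂ sin²(Δλ/2) = 0.000173
c = 2·arcsin(√a) = 0.026340 rad = 1.5092°
d = R·c = 6370 × 0.026340 = 167.8 km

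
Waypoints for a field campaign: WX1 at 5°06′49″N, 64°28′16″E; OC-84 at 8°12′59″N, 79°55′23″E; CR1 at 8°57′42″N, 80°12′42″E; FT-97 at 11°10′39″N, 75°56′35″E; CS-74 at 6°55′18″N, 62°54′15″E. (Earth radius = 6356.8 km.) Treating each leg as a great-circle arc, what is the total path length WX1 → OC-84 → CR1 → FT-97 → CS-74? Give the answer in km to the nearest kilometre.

WX1: φ = +5.11361°, λ = +64.47111°
OC-84: φ = +8.21639°, λ = +79.92306°
CR1: φ = +8.96167°, λ = +80.21167°
FT-97: φ = +11.17750°, λ = +75.94306°
CS-74: φ = +6.92167°, λ = +62.90417°
WX1→OC-84: c = 0.273240 rad, d = 1736.93 km
OC-84→CR1: c = 0.013929 rad, d = 88.54 km
CR1→FT-97: c = 0.082919 rad, d = 527.10 km
FT-97→CS-74: c = 0.236631 rad, d = 1504.22 km
Total = 1736.93 + 88.54 + 527.10 + 1504.22 = 3856.79 km

3857 km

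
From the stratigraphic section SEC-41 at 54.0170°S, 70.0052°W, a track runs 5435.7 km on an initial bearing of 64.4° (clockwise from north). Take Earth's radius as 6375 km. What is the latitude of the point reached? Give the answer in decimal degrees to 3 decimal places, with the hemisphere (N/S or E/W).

19.954°S

δ = d/R = 5435.7/6375 = 0.852659 rad
φ₂ = arcsin(sin φ₁ cos δ + cos φ₁ sin δ cos θ)
   = arcsin(-0.80919·0.65798 + 0.58755·0.75303·0.43209) = -19.95379°
λ₂ = λ₁ + atan2(sin θ sin δ cos φ₁, cos δ − sin φ₁ sin φ₂) = -23.74550°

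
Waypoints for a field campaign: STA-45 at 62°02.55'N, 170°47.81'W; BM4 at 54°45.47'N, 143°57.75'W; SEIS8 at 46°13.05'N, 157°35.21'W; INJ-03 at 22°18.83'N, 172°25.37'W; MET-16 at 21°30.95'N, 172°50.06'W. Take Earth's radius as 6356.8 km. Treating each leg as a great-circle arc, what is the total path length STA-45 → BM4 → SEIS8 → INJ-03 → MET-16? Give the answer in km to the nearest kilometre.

STA-45: φ = +62.04250°, λ = -170.79683°
BM4: φ = +54.75783°, λ = -143.96250°
SEIS8: φ = +46.21750°, λ = -157.58683°
INJ-03: φ = +22.31383°, λ = -172.42283°
MET-16: φ = +21.51583°, λ = -172.83433°
STA-45→BM4: c = 0.273626 rad, d = 1739.39 km
BM4→SEIS8: c = 0.211692 rad, d = 1345.69 km
SEIS8→INJ-03: c = 0.467077 rad, d = 2969.11 km
INJ-03→MET-16: c = 0.015439 rad, d = 98.15 km
Total = 1739.39 + 1345.69 + 2969.11 + 98.15 = 6152.33 km

6152 km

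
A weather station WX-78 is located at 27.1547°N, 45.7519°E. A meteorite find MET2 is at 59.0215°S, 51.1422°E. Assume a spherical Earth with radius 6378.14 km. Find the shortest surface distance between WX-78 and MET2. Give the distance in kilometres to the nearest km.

Δφ = -86.1762°,  Δλ = 5.3903°
a = sin²(Δφ/2) + cos φ₁ cos φ₂ sin²(Δλ/2) = 0.467668
c = 2·arcsin(√a) = 1.506088 rad = 86.2925°
d = R·c = 6378.14 × 1.506088 = 9606.0 km

9606 km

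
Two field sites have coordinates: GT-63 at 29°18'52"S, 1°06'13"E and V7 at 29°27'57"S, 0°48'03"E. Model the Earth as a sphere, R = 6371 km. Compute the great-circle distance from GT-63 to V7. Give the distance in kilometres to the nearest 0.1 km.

33.8 km

GT-63: φ = -29.31444°, λ = +1.10361°
V7: φ = -29.46583°, λ = +0.80083°
Δφ = -0.1514°,  Δλ = -0.3028°
a = sin²(Δφ/2) + cos φ₁ cos φ₂ sin²(Δλ/2) = 0.000007
c = 2·arcsin(√a) = 0.005309 rad = 0.3042°
d = R·c = 6371 × 0.005309 = 33.8 km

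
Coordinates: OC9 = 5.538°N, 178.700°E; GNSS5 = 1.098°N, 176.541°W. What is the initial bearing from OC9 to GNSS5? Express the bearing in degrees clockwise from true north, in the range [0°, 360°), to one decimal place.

132.9°

Δλ = 4.7590°
y = sin Δλ · cos φ₂ = 0.082950
x = cos φ₁ sin φ₂ − sin φ₁ cos φ₂ cos Δλ = -0.077082
θ = atan2(y, x) = 132.9004° → 132.9004° (mod 360°)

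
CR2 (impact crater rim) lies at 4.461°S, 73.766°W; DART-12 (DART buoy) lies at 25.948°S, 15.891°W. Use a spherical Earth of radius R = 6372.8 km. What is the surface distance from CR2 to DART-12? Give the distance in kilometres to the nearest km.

6594 km

Δφ = -21.4870°,  Δλ = 57.8750°
a = sin²(Δφ/2) + cos φ₁ cos φ₂ sin²(Δλ/2) = 0.244627
c = 2·arcsin(√a) = 1.034744 rad = 59.2865°
d = R·c = 6372.8 × 1.034744 = 6594.2 km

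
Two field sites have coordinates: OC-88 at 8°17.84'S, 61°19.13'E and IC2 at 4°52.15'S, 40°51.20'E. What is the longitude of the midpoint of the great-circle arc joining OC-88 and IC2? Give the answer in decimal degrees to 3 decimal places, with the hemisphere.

OC-88: φ = -8.29733°, λ = +61.31883°
IC2: φ = -4.86917°, λ = +40.85333°
Bx = cos φ₂ cos Δλ = 0.933502,  By = cos φ₂ sin Δλ = -0.348381
φₘ = atan2(sin φ₁ + sin φ₂, √((cos φ₁ + Bx)² + By²)) = -6.68870°
λₘ = λ₁ + atan2(By, cos φ₁ + Bx) = 51.05036°

51.050°E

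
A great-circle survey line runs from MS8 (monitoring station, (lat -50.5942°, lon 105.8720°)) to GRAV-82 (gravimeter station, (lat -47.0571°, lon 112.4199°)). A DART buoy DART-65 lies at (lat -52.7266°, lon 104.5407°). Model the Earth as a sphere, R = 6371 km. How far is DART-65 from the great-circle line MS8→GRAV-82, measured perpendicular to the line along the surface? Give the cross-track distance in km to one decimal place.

δ₁₃ = central angle MS8→DART-65 = 0.039909 rad  (haversine)
θ₁₃ = bearing MS8→DART-65 = 200.650°,  θ₁₂ = bearing MS8→GRAV-82 = 53.132°
dₓₜ = R·arcsin(sin δ₁₃ · sin(θ₁₃ − θ₁₂)) = 6371·arcsin(0.03990·sin(147.518°)) = 136.522 km
|dₓₜ| = 136.522 km

136.5 km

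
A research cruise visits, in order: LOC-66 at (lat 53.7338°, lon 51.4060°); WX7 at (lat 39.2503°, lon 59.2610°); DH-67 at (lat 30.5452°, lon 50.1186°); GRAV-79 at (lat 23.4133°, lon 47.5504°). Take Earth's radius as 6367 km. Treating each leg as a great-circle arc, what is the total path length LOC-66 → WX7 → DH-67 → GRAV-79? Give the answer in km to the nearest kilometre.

3823 km

LOC-66→WX7: c = 0.269434 rad, d = 1715.49 km
WX7→DH-67: c = 0.200294 rad, d = 1275.27 km
DH-67→GRAV-79: c = 0.130713 rad, d = 832.25 km
Total = 1715.49 + 1275.27 + 832.25 = 3823.01 km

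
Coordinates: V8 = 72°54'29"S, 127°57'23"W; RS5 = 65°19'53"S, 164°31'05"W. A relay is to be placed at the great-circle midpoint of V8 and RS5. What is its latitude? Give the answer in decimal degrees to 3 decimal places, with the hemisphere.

70.059°S

V8: φ = -72.90806°, λ = -127.95639°
RS5: φ = -65.33139°, λ = -164.51806°
Bx = cos φ₂ cos Δλ = 0.335238,  By = cos φ₂ sin Δλ = -0.248622
φₘ = atan2(sin φ₁ + sin φ₂, √((cos φ₁ + Bx)² + By²)) = -70.05867°
λₘ = λ₁ + atan2(By, cos φ₁ + Bx) = -149.51907°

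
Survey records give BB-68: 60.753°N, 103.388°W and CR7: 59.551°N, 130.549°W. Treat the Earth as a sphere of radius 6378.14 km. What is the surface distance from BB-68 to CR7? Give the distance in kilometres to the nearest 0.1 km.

Δφ = -1.2020°,  Δλ = -27.1610°
a = sin²(Δφ/2) + cos φ₁ cos φ₂ sin²(Δλ/2) = 0.013762
c = 2·arcsin(√a) = 0.235161 rad = 13.4737°
d = R·c = 6378.14 × 0.235161 = 1499.9 km

1499.9 km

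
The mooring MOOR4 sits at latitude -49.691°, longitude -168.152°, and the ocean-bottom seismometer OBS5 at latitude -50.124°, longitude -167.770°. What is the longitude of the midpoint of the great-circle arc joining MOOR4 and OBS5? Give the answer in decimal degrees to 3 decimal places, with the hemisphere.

167.962°W

Bx = cos φ₂ cos Δλ = 0.641114,  By = cos φ₂ sin Δλ = 0.004274
φₘ = atan2(sin φ₁ + sin φ₂, √((cos φ₁ + Bx)² + By²)) = -49.90766°
λₘ = λ₁ + atan2(By, cos φ₁ + Bx) = -167.96186°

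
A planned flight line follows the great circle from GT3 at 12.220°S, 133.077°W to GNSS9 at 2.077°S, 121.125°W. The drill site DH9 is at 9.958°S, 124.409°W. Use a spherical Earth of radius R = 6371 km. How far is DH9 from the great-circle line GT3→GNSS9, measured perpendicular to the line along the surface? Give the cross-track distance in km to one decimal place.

δ₁₃ = central angle GT3→DH9 = 0.153605 rad  (haversine)
θ₁₃ = bearing GT3→DH9 = 75.972°,  θ₁₂ = bearing GT3→GNSS9 = 50.349°
dₓₜ = R·arcsin(sin δ₁₃ · sin(θ₁₃ − θ₁₂)) = 6371·arcsin(0.15300·sin(25.623°)) = 421.841 km
|dₓₜ| = 421.841 km

421.8 km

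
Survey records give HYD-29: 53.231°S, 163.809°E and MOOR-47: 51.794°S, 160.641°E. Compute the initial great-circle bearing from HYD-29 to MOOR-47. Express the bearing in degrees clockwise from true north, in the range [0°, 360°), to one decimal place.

Δλ = -3.1680°
y = sin Δλ · cos φ₂ = -0.034180
x = cos φ₁ sin φ₂ − sin φ₁ cos φ₂ cos Δλ = 0.024321
θ = atan2(y, x) = -54.5666° → 305.4334° (mod 360°)

305.4°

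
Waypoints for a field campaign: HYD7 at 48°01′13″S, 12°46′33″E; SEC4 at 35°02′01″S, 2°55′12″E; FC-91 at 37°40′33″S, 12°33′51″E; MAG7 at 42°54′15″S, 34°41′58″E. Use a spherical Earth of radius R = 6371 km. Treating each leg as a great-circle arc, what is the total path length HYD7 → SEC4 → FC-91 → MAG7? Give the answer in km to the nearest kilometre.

4528 km

HYD7: φ = -48.02028°, λ = +12.77583°
SEC4: φ = -35.03361°, λ = +2.92000°
FC-91: φ = -37.67583°, λ = +12.56417°
MAG7: φ = -42.90417°, λ = +34.69944°
HYD7→SEC4: c = 0.260196 rad, d = 1657.71 km
SEC4→FC-91: c = 0.143107 rad, d = 911.73 km
FC-91→MAG7: c = 0.307446 rad, d = 1958.74 km
Total = 1657.71 + 911.73 + 1958.74 = 4528.18 km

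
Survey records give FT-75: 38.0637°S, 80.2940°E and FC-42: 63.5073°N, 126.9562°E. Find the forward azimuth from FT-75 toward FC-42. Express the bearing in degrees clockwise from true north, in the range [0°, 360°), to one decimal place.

Δλ = 46.6622°
y = sin Δλ · cos φ₂ = 0.324446
x = cos φ₁ sin φ₂ − sin φ₁ cos φ₂ cos Δλ = 0.893400
θ = atan2(y, x) = 19.9589° → 19.9589° (mod 360°)

20.0°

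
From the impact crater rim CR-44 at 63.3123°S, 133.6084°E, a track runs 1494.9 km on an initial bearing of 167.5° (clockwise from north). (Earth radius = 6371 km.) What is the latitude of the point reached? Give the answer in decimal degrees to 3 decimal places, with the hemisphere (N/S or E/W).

δ = d/R = 1494.9/6371 = 0.234641 rad
φ₂ = arcsin(sin φ₁ cos δ + cos φ₁ sin δ cos θ)
   = arcsin(-0.89347·0.97260 + 0.44913·0.23249·-0.97630) = -76.15081°
λ₂ = λ₁ + atan2(sin θ sin δ cos φ₁, cos δ − sin φ₁ sin φ₂) = 145.74394°

76.151°S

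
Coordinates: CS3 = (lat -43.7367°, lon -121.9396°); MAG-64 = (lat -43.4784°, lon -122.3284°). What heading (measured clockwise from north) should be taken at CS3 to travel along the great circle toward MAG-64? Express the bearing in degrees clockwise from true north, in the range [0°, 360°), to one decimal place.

312.4°

Δλ = -0.3888°
y = sin Δλ · cos φ₂ = -0.004924
x = cos φ₁ sin φ₂ − sin φ₁ cos φ₂ cos Δλ = 0.004497
θ = atan2(y, x) = -47.5975° → 312.4025° (mod 360°)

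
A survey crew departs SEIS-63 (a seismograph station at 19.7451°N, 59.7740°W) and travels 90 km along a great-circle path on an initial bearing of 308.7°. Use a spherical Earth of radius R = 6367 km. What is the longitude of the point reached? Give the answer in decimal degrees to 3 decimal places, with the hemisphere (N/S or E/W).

δ = d/R = 90/6367 = 0.014135 rad
φ₂ = arcsin(sin φ₁ cos δ + cos φ₁ sin δ cos θ)
   = arcsin(0.33784·0.99990 + 0.94120·0.01413·0.62524) = 20.25022°
λ₂ = λ₁ + atan2(sin θ sin δ cos φ₁, cos δ − sin φ₁ sin φ₂) = -60.44770°

60.448°W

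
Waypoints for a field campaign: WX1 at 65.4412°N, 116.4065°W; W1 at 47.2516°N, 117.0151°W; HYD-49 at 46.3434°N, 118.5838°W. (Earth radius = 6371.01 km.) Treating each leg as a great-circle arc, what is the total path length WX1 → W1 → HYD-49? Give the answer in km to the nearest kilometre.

WX1→W1: c = 0.317519 rad, d = 2022.92 km
W1→HYD-49: c = 0.024546 rad, d = 156.38 km
Total = 2022.92 + 156.38 = 2179.30 km

2179 km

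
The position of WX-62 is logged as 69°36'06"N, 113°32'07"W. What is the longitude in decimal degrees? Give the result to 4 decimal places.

113° + 32′/60 + 7″/3600 = 113 + 0.53333 + 0.00194 = 113.5353°

113.5353°W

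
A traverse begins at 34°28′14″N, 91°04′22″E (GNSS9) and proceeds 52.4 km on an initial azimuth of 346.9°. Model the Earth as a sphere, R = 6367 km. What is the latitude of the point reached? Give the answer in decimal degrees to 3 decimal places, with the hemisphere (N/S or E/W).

34.930°N

GNSS9: φ = +34.47056°, λ = +91.07278°
δ = d/R = 52.4/6367 = 0.008230 rad
φ₂ = arcsin(sin φ₁ cos δ + cos φ₁ sin δ cos θ)
   = arcsin(0.56598·0.99997 + 0.82442·0.00823·0.97398) = 34.92976°
λ₂ = λ₁ + atan2(sin θ sin δ cos φ₁, cos δ − sin φ₁ sin φ₂) = 90.94242°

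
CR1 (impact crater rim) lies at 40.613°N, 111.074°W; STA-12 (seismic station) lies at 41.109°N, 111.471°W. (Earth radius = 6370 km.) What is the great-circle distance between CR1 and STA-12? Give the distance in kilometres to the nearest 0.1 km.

Δφ = 0.4960°,  Δλ = -0.3970°
a = sin²(Δφ/2) + cos φ₁ cos φ₂ sin²(Δλ/2) = 0.000026
c = 2·arcsin(√a) = 0.010119 rad = 0.5798°
d = R·c = 6370 × 0.010119 = 64.5 km

64.5 km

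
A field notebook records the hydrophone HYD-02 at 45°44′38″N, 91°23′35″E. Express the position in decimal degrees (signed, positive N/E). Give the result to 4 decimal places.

+45.7439°, +91.3931°

lat: 45.7439° N → +45.7439°
lon: 91.3931° E → +91.3931°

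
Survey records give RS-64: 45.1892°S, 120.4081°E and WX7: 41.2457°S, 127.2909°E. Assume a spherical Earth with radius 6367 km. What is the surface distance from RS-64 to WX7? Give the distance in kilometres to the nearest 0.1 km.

708.6 km

Δφ = 3.9435°,  Δλ = 6.8828°
a = sin²(Δφ/2) + cos φ₁ cos φ₂ sin²(Δλ/2) = 0.003093
c = 2·arcsin(√a) = 0.111291 rad = 6.3765°
d = R·c = 6367 × 0.111291 = 708.6 km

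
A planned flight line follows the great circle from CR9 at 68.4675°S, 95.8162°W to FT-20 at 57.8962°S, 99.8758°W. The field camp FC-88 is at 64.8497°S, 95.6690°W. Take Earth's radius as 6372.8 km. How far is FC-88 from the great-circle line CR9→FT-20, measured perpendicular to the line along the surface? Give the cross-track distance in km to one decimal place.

δ₁₃ = central angle CR9→FC-88 = 0.063151 rad  (haversine)
θ₁₃ = bearing CR9→FC-88 = 0.991°,  θ₁₂ = bearing CR9→FT-20 = 348.334°
dₓₜ = R·arcsin(sin δ₁₃ · sin(θ₁₃ − θ₁₂)) = 6372.8·arcsin(0.06311·sin(-347.342°)) = 88.130 km
|dₓₜ| = 88.130 km

88.1 km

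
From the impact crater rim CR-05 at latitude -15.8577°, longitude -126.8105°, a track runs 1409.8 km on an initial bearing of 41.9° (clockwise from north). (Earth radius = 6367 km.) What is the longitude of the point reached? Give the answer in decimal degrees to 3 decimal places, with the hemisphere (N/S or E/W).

δ = d/R = 1409.8/6367 = 0.221423 rad
φ₂ = arcsin(sin φ₁ cos δ + cos φ₁ sin δ cos θ)
   = arcsin(-0.27325·0.97559 + 0.96194·0.21962·0.74431) = -6.27696°
λ₂ = λ₁ + atan2(sin θ sin δ cos φ₁, cos δ − sin φ₁ sin φ₂) = -118.32537°

118.325°W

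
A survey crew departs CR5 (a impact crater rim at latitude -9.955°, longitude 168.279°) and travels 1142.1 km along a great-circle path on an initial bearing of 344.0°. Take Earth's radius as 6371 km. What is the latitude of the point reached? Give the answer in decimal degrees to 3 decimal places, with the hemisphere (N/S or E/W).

0.074°S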